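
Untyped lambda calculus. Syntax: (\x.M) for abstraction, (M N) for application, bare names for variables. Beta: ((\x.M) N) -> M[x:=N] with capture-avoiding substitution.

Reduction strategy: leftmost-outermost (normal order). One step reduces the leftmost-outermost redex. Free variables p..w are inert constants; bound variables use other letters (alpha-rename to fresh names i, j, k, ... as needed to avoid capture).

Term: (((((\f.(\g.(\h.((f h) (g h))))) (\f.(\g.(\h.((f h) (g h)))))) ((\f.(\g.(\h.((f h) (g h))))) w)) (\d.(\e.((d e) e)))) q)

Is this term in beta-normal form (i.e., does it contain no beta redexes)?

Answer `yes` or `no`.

Term: (((((\f.(\g.(\h.((f h) (g h))))) (\f.(\g.(\h.((f h) (g h)))))) ((\f.(\g.(\h.((f h) (g h))))) w)) (\d.(\e.((d e) e)))) q)
Found 2 beta redex(es).

Answer: no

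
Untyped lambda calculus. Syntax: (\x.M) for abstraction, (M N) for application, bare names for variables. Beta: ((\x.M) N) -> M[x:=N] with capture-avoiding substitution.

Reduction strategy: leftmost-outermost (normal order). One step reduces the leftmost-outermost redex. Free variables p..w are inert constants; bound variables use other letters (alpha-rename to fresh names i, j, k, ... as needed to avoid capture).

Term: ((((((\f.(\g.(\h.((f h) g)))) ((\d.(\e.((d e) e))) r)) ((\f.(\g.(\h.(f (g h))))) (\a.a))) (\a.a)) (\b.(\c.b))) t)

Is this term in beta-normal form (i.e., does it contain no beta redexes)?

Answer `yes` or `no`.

Answer: no

Derivation:
Term: ((((((\f.(\g.(\h.((f h) g)))) ((\d.(\e.((d e) e))) r)) ((\f.(\g.(\h.(f (g h))))) (\a.a))) (\a.a)) (\b.(\c.b))) t)
Found 3 beta redex(es).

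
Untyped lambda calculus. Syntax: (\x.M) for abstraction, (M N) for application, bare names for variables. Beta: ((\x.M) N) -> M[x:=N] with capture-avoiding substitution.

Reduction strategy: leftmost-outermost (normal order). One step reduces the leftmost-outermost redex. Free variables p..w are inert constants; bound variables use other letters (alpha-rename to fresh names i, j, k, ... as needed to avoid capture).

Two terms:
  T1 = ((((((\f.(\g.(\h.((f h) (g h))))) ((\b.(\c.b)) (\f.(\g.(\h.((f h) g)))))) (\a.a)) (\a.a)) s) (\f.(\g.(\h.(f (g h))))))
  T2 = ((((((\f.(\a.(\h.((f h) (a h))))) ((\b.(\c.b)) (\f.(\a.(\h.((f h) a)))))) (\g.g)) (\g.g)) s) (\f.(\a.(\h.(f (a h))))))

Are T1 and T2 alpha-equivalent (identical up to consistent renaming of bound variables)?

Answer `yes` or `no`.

Answer: yes

Derivation:
Term 1: ((((((\f.(\g.(\h.((f h) (g h))))) ((\b.(\c.b)) (\f.(\g.(\h.((f h) g)))))) (\a.a)) (\a.a)) s) (\f.(\g.(\h.(f (g h))))))
Term 2: ((((((\f.(\a.(\h.((f h) (a h))))) ((\b.(\c.b)) (\f.(\a.(\h.((f h) a)))))) (\g.g)) (\g.g)) s) (\f.(\a.(\h.(f (a h))))))
Alpha-equivalence: compare structure up to binder renaming.
Result: True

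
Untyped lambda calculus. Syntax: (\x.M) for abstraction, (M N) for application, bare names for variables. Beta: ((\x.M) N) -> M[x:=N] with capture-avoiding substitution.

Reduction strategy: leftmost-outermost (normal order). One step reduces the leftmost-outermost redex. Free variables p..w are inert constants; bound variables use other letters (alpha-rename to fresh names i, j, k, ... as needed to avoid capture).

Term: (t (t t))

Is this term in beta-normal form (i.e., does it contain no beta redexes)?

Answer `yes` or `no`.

Answer: yes

Derivation:
Term: (t (t t))
No beta redexes found.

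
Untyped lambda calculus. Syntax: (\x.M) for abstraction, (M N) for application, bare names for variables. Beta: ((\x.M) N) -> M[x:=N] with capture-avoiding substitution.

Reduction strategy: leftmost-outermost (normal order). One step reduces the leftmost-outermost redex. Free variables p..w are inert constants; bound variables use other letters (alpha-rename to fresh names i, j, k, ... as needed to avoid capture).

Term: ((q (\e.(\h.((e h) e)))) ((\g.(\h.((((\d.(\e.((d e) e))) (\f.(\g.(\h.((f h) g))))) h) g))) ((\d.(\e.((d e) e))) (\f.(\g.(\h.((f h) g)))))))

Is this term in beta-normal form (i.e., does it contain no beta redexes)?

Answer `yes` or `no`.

Term: ((q (\e.(\h.((e h) e)))) ((\g.(\h.((((\d.(\e.((d e) e))) (\f.(\g.(\h.((f h) g))))) h) g))) ((\d.(\e.((d e) e))) (\f.(\g.(\h.((f h) g)))))))
Found 3 beta redex(es).

Answer: no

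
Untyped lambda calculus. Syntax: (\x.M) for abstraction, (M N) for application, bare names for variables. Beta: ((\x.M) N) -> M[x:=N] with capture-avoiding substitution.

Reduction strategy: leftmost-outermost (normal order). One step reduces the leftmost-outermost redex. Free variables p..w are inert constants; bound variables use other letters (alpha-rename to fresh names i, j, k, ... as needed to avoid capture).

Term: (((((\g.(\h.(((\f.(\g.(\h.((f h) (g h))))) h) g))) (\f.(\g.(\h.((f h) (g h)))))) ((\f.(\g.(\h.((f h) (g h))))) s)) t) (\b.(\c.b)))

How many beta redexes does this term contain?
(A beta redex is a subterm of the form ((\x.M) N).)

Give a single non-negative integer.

Answer: 3

Derivation:
Term: (((((\g.(\h.(((\f.(\g.(\h.((f h) (g h))))) h) g))) (\f.(\g.(\h.((f h) (g h)))))) ((\f.(\g.(\h.((f h) (g h))))) s)) t) (\b.(\c.b)))
  Redex: ((\g.(\h.(((\f.(\g.(\h.((f h) (g h))))) h) g))) (\f.(\g.(\h.((f h) (g h))))))
  Redex: ((\f.(\g.(\h.((f h) (g h))))) h)
  Redex: ((\f.(\g.(\h.((f h) (g h))))) s)
Total redexes: 3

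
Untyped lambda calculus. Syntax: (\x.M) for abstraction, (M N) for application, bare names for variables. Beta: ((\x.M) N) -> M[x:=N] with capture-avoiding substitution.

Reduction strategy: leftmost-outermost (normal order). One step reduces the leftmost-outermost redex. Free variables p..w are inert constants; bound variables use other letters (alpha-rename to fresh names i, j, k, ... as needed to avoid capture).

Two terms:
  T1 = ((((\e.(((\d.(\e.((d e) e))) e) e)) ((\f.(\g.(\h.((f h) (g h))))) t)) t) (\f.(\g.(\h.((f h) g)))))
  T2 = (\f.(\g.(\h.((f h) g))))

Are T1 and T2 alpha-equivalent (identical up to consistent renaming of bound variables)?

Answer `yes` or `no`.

Answer: no

Derivation:
Term 1: ((((\e.(((\d.(\e.((d e) e))) e) e)) ((\f.(\g.(\h.((f h) (g h))))) t)) t) (\f.(\g.(\h.((f h) g)))))
Term 2: (\f.(\g.(\h.((f h) g))))
Alpha-equivalence: compare structure up to binder renaming.
Result: False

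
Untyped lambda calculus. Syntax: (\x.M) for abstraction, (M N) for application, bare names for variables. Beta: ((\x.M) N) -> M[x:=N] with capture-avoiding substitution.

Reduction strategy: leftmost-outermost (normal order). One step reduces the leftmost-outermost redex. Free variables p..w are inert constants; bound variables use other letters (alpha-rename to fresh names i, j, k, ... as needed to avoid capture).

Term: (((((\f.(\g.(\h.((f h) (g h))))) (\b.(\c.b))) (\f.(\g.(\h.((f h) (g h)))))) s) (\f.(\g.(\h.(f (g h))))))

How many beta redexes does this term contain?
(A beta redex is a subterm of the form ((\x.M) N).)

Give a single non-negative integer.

Answer: 1

Derivation:
Term: (((((\f.(\g.(\h.((f h) (g h))))) (\b.(\c.b))) (\f.(\g.(\h.((f h) (g h)))))) s) (\f.(\g.(\h.(f (g h))))))
  Redex: ((\f.(\g.(\h.((f h) (g h))))) (\b.(\c.b)))
Total redexes: 1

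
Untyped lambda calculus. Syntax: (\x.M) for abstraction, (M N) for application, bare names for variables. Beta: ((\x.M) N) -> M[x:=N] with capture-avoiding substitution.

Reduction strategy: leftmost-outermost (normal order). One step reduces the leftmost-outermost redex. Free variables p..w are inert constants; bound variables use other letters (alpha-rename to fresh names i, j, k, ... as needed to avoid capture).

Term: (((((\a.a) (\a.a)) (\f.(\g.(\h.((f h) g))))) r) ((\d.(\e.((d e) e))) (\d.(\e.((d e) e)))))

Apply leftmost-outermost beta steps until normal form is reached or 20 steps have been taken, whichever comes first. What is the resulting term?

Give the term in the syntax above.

Step 0: (((((\a.a) (\a.a)) (\f.(\g.(\h.((f h) g))))) r) ((\d.(\e.((d e) e))) (\d.(\e.((d e) e)))))
Step 1: ((((\a.a) (\f.(\g.(\h.((f h) g))))) r) ((\d.(\e.((d e) e))) (\d.(\e.((d e) e)))))
Step 2: (((\f.(\g.(\h.((f h) g)))) r) ((\d.(\e.((d e) e))) (\d.(\e.((d e) e)))))
Step 3: ((\g.(\h.((r h) g))) ((\d.(\e.((d e) e))) (\d.(\e.((d e) e)))))
Step 4: (\h.((r h) ((\d.(\e.((d e) e))) (\d.(\e.((d e) e))))))
Step 5: (\h.((r h) (\e.(((\d.(\e.((d e) e))) e) e))))
Step 6: (\h.((r h) (\e.((\i.((e i) i)) e))))
Step 7: (\h.((r h) (\e.((e e) e))))

Answer: (\h.((r h) (\e.((e e) e))))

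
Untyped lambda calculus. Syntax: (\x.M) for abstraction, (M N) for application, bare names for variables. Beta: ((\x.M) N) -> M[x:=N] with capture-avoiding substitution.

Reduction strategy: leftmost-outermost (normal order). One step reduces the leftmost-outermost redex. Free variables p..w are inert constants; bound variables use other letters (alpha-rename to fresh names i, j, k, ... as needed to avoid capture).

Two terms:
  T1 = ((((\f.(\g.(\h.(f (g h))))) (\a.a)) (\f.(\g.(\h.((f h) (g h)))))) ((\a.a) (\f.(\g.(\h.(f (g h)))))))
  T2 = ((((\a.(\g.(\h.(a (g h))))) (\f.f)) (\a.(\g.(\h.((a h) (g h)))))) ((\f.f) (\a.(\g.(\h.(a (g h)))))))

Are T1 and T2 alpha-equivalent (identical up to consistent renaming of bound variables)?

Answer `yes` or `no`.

Answer: yes

Derivation:
Term 1: ((((\f.(\g.(\h.(f (g h))))) (\a.a)) (\f.(\g.(\h.((f h) (g h)))))) ((\a.a) (\f.(\g.(\h.(f (g h)))))))
Term 2: ((((\a.(\g.(\h.(a (g h))))) (\f.f)) (\a.(\g.(\h.((a h) (g h)))))) ((\f.f) (\a.(\g.(\h.(a (g h)))))))
Alpha-equivalence: compare structure up to binder renaming.
Result: True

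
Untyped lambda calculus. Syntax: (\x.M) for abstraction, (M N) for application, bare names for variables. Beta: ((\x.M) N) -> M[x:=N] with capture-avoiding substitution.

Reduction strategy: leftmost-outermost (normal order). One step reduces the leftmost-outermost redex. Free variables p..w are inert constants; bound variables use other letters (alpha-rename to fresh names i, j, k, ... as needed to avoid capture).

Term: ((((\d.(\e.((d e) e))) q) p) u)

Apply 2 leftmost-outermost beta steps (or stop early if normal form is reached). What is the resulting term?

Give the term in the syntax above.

Answer: (((q p) p) u)

Derivation:
Step 0: ((((\d.(\e.((d e) e))) q) p) u)
Step 1: (((\e.((q e) e)) p) u)
Step 2: (((q p) p) u)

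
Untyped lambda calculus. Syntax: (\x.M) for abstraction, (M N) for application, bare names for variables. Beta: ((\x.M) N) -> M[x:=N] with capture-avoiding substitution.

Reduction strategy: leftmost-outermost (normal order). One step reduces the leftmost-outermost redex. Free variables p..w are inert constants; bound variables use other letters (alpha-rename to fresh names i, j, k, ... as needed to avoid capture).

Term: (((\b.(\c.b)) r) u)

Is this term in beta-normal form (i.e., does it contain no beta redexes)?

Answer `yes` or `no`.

Term: (((\b.(\c.b)) r) u)
Found 1 beta redex(es).

Answer: no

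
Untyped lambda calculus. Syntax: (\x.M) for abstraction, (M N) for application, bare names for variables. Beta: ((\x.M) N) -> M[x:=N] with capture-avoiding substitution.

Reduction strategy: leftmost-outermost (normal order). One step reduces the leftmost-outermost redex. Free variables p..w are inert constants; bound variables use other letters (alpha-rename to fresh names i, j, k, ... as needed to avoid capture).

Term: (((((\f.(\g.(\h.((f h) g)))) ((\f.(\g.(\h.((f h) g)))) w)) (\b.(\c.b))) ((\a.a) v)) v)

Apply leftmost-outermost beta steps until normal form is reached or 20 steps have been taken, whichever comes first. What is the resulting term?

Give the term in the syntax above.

Step 0: (((((\f.(\g.(\h.((f h) g)))) ((\f.(\g.(\h.((f h) g)))) w)) (\b.(\c.b))) ((\a.a) v)) v)
Step 1: ((((\g.(\h.((((\f.(\g.(\h.((f h) g)))) w) h) g))) (\b.(\c.b))) ((\a.a) v)) v)
Step 2: (((\h.((((\f.(\g.(\h.((f h) g)))) w) h) (\b.(\c.b)))) ((\a.a) v)) v)
Step 3: (((((\f.(\g.(\h.((f h) g)))) w) ((\a.a) v)) (\b.(\c.b))) v)
Step 4: ((((\g.(\h.((w h) g))) ((\a.a) v)) (\b.(\c.b))) v)
Step 5: (((\h.((w h) ((\a.a) v))) (\b.(\c.b))) v)
Step 6: (((w (\b.(\c.b))) ((\a.a) v)) v)
Step 7: (((w (\b.(\c.b))) v) v)

Answer: (((w (\b.(\c.b))) v) v)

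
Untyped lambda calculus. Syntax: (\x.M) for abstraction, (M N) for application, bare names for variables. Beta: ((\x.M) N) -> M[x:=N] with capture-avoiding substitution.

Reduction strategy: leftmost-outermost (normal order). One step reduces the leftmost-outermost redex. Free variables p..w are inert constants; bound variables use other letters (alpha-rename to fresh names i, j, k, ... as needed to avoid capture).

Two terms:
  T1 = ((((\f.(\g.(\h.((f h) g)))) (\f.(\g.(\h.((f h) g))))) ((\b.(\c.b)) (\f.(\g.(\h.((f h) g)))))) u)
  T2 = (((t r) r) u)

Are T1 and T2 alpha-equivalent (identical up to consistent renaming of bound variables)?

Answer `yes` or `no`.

Answer: no

Derivation:
Term 1: ((((\f.(\g.(\h.((f h) g)))) (\f.(\g.(\h.((f h) g))))) ((\b.(\c.b)) (\f.(\g.(\h.((f h) g)))))) u)
Term 2: (((t r) r) u)
Alpha-equivalence: compare structure up to binder renaming.
Result: False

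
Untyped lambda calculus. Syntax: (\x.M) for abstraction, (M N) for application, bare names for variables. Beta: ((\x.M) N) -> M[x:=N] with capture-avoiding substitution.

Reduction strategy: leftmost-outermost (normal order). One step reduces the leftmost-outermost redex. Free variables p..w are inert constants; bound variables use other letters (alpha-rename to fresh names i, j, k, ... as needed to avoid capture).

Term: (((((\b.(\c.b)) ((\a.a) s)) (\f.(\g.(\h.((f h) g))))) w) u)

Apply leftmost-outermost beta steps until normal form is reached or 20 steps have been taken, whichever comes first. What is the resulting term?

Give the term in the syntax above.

Step 0: (((((\b.(\c.b)) ((\a.a) s)) (\f.(\g.(\h.((f h) g))))) w) u)
Step 1: ((((\c.((\a.a) s)) (\f.(\g.(\h.((f h) g))))) w) u)
Step 2: ((((\a.a) s) w) u)
Step 3: ((s w) u)

Answer: ((s w) u)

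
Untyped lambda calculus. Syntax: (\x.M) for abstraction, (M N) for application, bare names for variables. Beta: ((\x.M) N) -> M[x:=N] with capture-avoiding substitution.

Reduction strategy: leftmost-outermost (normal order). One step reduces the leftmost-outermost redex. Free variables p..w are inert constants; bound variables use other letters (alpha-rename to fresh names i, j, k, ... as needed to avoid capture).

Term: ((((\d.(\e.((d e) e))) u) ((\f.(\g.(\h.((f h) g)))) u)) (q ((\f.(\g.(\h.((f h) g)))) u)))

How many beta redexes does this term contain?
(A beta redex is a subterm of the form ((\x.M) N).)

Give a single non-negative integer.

Term: ((((\d.(\e.((d e) e))) u) ((\f.(\g.(\h.((f h) g)))) u)) (q ((\f.(\g.(\h.((f h) g)))) u)))
  Redex: ((\d.(\e.((d e) e))) u)
  Redex: ((\f.(\g.(\h.((f h) g)))) u)
  Redex: ((\f.(\g.(\h.((f h) g)))) u)
Total redexes: 3

Answer: 3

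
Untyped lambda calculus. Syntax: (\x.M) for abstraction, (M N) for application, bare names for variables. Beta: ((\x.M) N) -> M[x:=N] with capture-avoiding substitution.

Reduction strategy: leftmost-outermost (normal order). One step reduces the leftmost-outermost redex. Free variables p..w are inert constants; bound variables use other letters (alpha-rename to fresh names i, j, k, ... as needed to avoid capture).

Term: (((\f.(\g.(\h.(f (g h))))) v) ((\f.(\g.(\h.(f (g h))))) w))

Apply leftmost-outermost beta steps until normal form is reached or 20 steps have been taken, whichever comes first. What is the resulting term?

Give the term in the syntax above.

Answer: (\h.(v (\i.(w (h i)))))

Derivation:
Step 0: (((\f.(\g.(\h.(f (g h))))) v) ((\f.(\g.(\h.(f (g h))))) w))
Step 1: ((\g.(\h.(v (g h)))) ((\f.(\g.(\h.(f (g h))))) w))
Step 2: (\h.(v (((\f.(\g.(\h.(f (g h))))) w) h)))
Step 3: (\h.(v ((\g.(\h.(w (g h)))) h)))
Step 4: (\h.(v (\i.(w (h i)))))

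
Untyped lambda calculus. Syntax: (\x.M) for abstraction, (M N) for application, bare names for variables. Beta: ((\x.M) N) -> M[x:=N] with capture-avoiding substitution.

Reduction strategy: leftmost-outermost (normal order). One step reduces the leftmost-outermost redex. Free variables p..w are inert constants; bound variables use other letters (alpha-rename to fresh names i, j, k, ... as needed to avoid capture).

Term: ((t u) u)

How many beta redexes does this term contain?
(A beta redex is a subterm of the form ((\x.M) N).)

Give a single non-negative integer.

Term: ((t u) u)
  (no redexes)
Total redexes: 0

Answer: 0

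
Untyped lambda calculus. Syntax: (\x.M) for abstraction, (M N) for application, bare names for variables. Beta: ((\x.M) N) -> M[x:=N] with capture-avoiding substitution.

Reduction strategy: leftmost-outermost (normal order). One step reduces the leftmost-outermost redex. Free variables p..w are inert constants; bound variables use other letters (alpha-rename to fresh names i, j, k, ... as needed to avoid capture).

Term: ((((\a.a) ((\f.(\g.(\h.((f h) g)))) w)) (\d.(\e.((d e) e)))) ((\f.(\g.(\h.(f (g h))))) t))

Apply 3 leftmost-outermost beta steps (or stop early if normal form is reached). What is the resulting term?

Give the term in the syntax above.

Answer: ((\h.((w h) (\d.(\e.((d e) e))))) ((\f.(\g.(\h.(f (g h))))) t))

Derivation:
Step 0: ((((\a.a) ((\f.(\g.(\h.((f h) g)))) w)) (\d.(\e.((d e) e)))) ((\f.(\g.(\h.(f (g h))))) t))
Step 1: ((((\f.(\g.(\h.((f h) g)))) w) (\d.(\e.((d e) e)))) ((\f.(\g.(\h.(f (g h))))) t))
Step 2: (((\g.(\h.((w h) g))) (\d.(\e.((d e) e)))) ((\f.(\g.(\h.(f (g h))))) t))
Step 3: ((\h.((w h) (\d.(\e.((d e) e))))) ((\f.(\g.(\h.(f (g h))))) t))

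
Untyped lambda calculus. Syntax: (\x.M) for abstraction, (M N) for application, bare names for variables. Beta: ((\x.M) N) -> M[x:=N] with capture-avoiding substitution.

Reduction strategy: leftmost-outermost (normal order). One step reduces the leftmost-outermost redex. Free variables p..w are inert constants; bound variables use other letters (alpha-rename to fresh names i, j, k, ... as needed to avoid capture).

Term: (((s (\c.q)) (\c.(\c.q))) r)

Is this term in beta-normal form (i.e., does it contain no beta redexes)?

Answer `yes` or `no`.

Answer: yes

Derivation:
Term: (((s (\c.q)) (\c.(\c.q))) r)
No beta redexes found.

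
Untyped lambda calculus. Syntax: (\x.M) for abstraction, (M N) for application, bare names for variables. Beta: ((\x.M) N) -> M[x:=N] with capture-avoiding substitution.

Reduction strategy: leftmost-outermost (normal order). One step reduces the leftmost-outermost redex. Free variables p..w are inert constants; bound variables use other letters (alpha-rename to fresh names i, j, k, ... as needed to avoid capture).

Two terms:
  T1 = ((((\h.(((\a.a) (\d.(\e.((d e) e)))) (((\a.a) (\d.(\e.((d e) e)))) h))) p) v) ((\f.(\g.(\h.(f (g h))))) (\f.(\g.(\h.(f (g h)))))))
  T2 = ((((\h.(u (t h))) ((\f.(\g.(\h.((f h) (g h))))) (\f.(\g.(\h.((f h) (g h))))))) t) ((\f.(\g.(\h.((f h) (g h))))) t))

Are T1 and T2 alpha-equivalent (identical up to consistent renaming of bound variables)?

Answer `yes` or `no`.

Answer: no

Derivation:
Term 1: ((((\h.(((\a.a) (\d.(\e.((d e) e)))) (((\a.a) (\d.(\e.((d e) e)))) h))) p) v) ((\f.(\g.(\h.(f (g h))))) (\f.(\g.(\h.(f (g h)))))))
Term 2: ((((\h.(u (t h))) ((\f.(\g.(\h.((f h) (g h))))) (\f.(\g.(\h.((f h) (g h))))))) t) ((\f.(\g.(\h.((f h) (g h))))) t))
Alpha-equivalence: compare structure up to binder renaming.
Result: False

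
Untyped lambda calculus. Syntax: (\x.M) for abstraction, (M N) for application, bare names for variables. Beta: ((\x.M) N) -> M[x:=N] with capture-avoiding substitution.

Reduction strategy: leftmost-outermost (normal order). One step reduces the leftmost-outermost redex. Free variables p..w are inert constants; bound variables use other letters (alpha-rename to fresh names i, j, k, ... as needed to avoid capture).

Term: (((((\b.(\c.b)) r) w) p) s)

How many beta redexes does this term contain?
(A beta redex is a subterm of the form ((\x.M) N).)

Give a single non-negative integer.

Term: (((((\b.(\c.b)) r) w) p) s)
  Redex: ((\b.(\c.b)) r)
Total redexes: 1

Answer: 1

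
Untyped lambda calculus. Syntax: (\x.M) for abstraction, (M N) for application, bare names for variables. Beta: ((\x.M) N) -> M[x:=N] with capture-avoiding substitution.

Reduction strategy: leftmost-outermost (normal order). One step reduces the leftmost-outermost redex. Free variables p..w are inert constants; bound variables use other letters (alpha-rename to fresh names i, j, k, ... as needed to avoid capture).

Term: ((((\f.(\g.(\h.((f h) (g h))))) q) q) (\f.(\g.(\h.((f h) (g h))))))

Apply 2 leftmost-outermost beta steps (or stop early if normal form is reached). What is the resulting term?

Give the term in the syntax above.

Step 0: ((((\f.(\g.(\h.((f h) (g h))))) q) q) (\f.(\g.(\h.((f h) (g h))))))
Step 1: (((\g.(\h.((q h) (g h)))) q) (\f.(\g.(\h.((f h) (g h))))))
Step 2: ((\h.((q h) (q h))) (\f.(\g.(\h.((f h) (g h))))))

Answer: ((\h.((q h) (q h))) (\f.(\g.(\h.((f h) (g h))))))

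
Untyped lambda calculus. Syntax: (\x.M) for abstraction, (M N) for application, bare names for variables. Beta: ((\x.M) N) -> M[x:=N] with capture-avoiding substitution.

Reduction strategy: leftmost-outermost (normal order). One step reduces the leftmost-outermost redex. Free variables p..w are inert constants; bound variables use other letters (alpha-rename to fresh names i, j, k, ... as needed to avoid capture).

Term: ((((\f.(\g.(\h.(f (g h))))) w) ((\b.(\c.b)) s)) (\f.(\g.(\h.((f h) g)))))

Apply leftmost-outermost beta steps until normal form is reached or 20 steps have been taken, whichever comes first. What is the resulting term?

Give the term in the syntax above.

Step 0: ((((\f.(\g.(\h.(f (g h))))) w) ((\b.(\c.b)) s)) (\f.(\g.(\h.((f h) g)))))
Step 1: (((\g.(\h.(w (g h)))) ((\b.(\c.b)) s)) (\f.(\g.(\h.((f h) g)))))
Step 2: ((\h.(w (((\b.(\c.b)) s) h))) (\f.(\g.(\h.((f h) g)))))
Step 3: (w (((\b.(\c.b)) s) (\f.(\g.(\h.((f h) g))))))
Step 4: (w ((\c.s) (\f.(\g.(\h.((f h) g))))))
Step 5: (w s)

Answer: (w s)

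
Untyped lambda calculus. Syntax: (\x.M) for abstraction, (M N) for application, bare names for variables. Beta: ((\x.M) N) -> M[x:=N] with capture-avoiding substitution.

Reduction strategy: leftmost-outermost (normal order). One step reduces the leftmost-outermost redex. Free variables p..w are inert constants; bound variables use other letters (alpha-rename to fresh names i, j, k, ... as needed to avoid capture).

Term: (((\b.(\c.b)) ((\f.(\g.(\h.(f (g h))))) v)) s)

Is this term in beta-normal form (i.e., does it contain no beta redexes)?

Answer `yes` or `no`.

Answer: no

Derivation:
Term: (((\b.(\c.b)) ((\f.(\g.(\h.(f (g h))))) v)) s)
Found 2 beta redex(es).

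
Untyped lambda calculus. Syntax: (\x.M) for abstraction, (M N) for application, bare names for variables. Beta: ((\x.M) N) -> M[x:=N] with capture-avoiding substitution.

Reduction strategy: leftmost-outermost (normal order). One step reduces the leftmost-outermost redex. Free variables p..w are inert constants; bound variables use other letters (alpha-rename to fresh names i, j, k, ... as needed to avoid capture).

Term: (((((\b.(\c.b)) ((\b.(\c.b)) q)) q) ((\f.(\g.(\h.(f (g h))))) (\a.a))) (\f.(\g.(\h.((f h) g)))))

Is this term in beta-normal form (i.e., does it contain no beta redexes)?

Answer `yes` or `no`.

Term: (((((\b.(\c.b)) ((\b.(\c.b)) q)) q) ((\f.(\g.(\h.(f (g h))))) (\a.a))) (\f.(\g.(\h.((f h) g)))))
Found 3 beta redex(es).

Answer: no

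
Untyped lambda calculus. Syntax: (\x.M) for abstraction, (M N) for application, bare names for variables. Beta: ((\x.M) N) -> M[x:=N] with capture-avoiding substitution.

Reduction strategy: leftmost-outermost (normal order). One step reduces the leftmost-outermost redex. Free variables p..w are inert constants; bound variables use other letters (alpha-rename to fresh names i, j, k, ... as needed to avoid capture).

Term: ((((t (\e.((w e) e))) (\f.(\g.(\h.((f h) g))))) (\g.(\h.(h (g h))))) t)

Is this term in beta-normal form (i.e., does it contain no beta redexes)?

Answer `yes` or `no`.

Term: ((((t (\e.((w e) e))) (\f.(\g.(\h.((f h) g))))) (\g.(\h.(h (g h))))) t)
No beta redexes found.

Answer: yes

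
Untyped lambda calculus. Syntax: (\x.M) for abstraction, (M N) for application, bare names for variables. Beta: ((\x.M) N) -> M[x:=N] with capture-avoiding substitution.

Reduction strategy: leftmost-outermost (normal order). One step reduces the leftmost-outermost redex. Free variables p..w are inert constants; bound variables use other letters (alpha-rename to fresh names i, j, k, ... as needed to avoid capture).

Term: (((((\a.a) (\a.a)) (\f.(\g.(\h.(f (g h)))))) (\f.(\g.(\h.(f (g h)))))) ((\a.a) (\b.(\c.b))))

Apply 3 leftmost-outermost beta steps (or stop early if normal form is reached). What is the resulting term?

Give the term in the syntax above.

Step 0: (((((\a.a) (\a.a)) (\f.(\g.(\h.(f (g h)))))) (\f.(\g.(\h.(f (g h)))))) ((\a.a) (\b.(\c.b))))
Step 1: ((((\a.a) (\f.(\g.(\h.(f (g h)))))) (\f.(\g.(\h.(f (g h)))))) ((\a.a) (\b.(\c.b))))
Step 2: (((\f.(\g.(\h.(f (g h))))) (\f.(\g.(\h.(f (g h)))))) ((\a.a) (\b.(\c.b))))
Step 3: ((\g.(\h.((\f.(\g.(\h.(f (g h))))) (g h)))) ((\a.a) (\b.(\c.b))))

Answer: ((\g.(\h.((\f.(\g.(\h.(f (g h))))) (g h)))) ((\a.a) (\b.(\c.b))))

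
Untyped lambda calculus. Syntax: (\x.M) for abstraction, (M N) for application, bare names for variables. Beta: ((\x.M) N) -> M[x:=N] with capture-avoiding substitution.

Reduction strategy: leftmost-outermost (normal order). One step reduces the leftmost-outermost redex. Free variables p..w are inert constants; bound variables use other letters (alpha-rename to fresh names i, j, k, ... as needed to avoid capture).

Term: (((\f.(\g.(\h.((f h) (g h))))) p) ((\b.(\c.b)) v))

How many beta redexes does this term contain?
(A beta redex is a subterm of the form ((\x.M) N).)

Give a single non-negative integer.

Answer: 2

Derivation:
Term: (((\f.(\g.(\h.((f h) (g h))))) p) ((\b.(\c.b)) v))
  Redex: ((\f.(\g.(\h.((f h) (g h))))) p)
  Redex: ((\b.(\c.b)) v)
Total redexes: 2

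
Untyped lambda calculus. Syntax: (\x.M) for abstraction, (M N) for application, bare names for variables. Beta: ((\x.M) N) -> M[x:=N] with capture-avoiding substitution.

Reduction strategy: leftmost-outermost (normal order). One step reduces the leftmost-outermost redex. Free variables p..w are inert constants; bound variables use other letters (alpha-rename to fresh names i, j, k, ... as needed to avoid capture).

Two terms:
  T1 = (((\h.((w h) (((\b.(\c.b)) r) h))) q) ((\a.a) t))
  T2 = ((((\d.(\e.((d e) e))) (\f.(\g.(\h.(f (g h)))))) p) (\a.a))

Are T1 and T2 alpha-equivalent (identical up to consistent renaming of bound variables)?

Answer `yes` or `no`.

Term 1: (((\h.((w h) (((\b.(\c.b)) r) h))) q) ((\a.a) t))
Term 2: ((((\d.(\e.((d e) e))) (\f.(\g.(\h.(f (g h)))))) p) (\a.a))
Alpha-equivalence: compare structure up to binder renaming.
Result: False

Answer: no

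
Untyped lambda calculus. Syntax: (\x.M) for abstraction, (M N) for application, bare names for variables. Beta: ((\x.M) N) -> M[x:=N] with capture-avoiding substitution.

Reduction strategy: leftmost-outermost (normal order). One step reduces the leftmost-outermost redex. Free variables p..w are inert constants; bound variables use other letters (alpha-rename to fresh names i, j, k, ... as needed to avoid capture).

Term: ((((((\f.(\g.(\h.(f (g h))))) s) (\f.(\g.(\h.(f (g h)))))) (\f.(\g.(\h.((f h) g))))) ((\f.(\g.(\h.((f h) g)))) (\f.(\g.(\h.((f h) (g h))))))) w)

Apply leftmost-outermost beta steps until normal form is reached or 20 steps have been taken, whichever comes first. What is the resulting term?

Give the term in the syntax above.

Step 0: ((((((\f.(\g.(\h.(f (g h))))) s) (\f.(\g.(\h.(f (g h)))))) (\f.(\g.(\h.((f h) g))))) ((\f.(\g.(\h.((f h) g)))) (\f.(\g.(\h.((f h) (g h))))))) w)
Step 1: (((((\g.(\h.(s (g h)))) (\f.(\g.(\h.(f (g h)))))) (\f.(\g.(\h.((f h) g))))) ((\f.(\g.(\h.((f h) g)))) (\f.(\g.(\h.((f h) (g h))))))) w)
Step 2: ((((\h.(s ((\f.(\g.(\h.(f (g h))))) h))) (\f.(\g.(\h.((f h) g))))) ((\f.(\g.(\h.((f h) g)))) (\f.(\g.(\h.((f h) (g h))))))) w)
Step 3: (((s ((\f.(\g.(\h.(f (g h))))) (\f.(\g.(\h.((f h) g)))))) ((\f.(\g.(\h.((f h) g)))) (\f.(\g.(\h.((f h) (g h))))))) w)
Step 4: (((s (\g.(\h.((\f.(\g.(\h.((f h) g)))) (g h))))) ((\f.(\g.(\h.((f h) g)))) (\f.(\g.(\h.((f h) (g h))))))) w)
Step 5: (((s (\g.(\h.(\i.(\j.(((g h) j) i)))))) ((\f.(\g.(\h.((f h) g)))) (\f.(\g.(\h.((f h) (g h))))))) w)
Step 6: (((s (\g.(\h.(\i.(\j.(((g h) j) i)))))) (\g.(\h.(((\f.(\g.(\h.((f h) (g h))))) h) g)))) w)
Step 7: (((s (\g.(\h.(\i.(\j.(((g h) j) i)))))) (\g.(\h.((\g.(\i.((h i) (g i)))) g)))) w)
Step 8: (((s (\g.(\h.(\i.(\j.(((g h) j) i)))))) (\g.(\h.(\i.((h i) (g i)))))) w)

Answer: (((s (\g.(\h.(\i.(\j.(((g h) j) i)))))) (\g.(\h.(\i.((h i) (g i)))))) w)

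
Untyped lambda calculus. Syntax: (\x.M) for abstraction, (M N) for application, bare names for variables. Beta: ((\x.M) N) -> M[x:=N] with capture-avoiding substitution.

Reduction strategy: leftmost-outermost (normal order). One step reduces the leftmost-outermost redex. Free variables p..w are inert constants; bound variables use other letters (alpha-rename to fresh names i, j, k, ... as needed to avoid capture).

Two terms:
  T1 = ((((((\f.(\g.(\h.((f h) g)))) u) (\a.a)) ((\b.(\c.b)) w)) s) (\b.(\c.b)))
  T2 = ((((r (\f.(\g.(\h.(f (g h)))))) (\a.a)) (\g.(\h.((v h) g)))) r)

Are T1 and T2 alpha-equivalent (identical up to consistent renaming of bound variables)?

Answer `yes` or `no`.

Term 1: ((((((\f.(\g.(\h.((f h) g)))) u) (\a.a)) ((\b.(\c.b)) w)) s) (\b.(\c.b)))
Term 2: ((((r (\f.(\g.(\h.(f (g h)))))) (\a.a)) (\g.(\h.((v h) g)))) r)
Alpha-equivalence: compare structure up to binder renaming.
Result: False

Answer: no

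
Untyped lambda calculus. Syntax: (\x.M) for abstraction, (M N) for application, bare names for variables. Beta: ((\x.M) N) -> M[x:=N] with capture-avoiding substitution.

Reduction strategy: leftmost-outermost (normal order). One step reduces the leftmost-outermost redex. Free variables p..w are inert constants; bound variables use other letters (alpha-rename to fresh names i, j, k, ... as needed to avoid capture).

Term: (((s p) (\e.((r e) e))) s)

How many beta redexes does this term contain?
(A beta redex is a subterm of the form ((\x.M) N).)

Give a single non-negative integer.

Answer: 0

Derivation:
Term: (((s p) (\e.((r e) e))) s)
  (no redexes)
Total redexes: 0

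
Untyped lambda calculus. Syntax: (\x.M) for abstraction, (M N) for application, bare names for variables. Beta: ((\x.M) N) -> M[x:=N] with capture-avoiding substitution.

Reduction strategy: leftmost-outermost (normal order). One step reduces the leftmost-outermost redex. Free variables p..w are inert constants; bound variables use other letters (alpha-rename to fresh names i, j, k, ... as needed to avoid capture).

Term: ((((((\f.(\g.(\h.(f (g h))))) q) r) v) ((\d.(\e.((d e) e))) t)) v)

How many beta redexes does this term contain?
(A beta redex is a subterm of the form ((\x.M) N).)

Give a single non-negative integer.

Answer: 2

Derivation:
Term: ((((((\f.(\g.(\h.(f (g h))))) q) r) v) ((\d.(\e.((d e) e))) t)) v)
  Redex: ((\f.(\g.(\h.(f (g h))))) q)
  Redex: ((\d.(\e.((d e) e))) t)
Total redexes: 2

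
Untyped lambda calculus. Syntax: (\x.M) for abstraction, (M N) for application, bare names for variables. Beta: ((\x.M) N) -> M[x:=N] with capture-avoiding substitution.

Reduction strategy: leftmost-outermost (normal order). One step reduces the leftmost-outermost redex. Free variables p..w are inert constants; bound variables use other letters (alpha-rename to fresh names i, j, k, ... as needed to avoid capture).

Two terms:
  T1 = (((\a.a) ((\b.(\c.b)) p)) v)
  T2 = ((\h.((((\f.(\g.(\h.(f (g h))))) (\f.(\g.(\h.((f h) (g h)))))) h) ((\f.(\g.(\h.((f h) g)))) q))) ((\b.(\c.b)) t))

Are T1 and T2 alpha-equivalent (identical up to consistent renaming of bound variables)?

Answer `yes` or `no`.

Answer: no

Derivation:
Term 1: (((\a.a) ((\b.(\c.b)) p)) v)
Term 2: ((\h.((((\f.(\g.(\h.(f (g h))))) (\f.(\g.(\h.((f h) (g h)))))) h) ((\f.(\g.(\h.((f h) g)))) q))) ((\b.(\c.b)) t))
Alpha-equivalence: compare structure up to binder renaming.
Result: False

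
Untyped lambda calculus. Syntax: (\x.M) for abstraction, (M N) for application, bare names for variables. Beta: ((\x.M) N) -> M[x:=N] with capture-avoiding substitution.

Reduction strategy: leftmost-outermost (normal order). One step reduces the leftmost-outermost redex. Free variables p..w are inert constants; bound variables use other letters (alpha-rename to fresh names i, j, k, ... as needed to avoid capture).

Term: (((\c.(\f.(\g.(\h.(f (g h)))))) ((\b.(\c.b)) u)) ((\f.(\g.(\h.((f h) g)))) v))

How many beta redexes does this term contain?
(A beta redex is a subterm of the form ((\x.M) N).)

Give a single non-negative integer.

Term: (((\c.(\f.(\g.(\h.(f (g h)))))) ((\b.(\c.b)) u)) ((\f.(\g.(\h.((f h) g)))) v))
  Redex: ((\c.(\f.(\g.(\h.(f (g h)))))) ((\b.(\c.b)) u))
  Redex: ((\b.(\c.b)) u)
  Redex: ((\f.(\g.(\h.((f h) g)))) v)
Total redexes: 3

Answer: 3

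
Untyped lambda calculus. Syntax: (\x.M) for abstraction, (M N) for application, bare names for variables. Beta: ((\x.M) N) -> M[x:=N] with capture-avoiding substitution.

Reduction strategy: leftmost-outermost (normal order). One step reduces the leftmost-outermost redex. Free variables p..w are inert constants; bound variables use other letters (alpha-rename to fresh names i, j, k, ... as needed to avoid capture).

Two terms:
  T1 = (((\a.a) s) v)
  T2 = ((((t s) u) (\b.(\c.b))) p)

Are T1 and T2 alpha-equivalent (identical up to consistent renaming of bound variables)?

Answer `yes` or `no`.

Term 1: (((\a.a) s) v)
Term 2: ((((t s) u) (\b.(\c.b))) p)
Alpha-equivalence: compare structure up to binder renaming.
Result: False

Answer: no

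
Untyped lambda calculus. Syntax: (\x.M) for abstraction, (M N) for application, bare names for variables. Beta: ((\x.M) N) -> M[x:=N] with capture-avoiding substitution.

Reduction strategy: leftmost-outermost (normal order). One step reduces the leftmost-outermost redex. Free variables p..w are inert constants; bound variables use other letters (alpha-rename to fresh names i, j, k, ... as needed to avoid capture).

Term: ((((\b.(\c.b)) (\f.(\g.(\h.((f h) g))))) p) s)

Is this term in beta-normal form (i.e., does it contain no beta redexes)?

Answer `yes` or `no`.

Term: ((((\b.(\c.b)) (\f.(\g.(\h.((f h) g))))) p) s)
Found 1 beta redex(es).

Answer: no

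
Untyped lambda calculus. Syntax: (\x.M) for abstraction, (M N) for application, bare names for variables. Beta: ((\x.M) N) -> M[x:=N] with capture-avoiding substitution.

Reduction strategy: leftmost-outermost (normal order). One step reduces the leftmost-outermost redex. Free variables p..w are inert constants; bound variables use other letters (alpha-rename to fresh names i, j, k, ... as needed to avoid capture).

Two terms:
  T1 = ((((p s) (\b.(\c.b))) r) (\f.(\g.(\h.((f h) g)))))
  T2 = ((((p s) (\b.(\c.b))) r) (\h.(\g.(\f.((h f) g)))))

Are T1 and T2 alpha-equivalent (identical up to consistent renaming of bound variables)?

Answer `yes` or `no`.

Answer: yes

Derivation:
Term 1: ((((p s) (\b.(\c.b))) r) (\f.(\g.(\h.((f h) g)))))
Term 2: ((((p s) (\b.(\c.b))) r) (\h.(\g.(\f.((h f) g)))))
Alpha-equivalence: compare structure up to binder renaming.
Result: True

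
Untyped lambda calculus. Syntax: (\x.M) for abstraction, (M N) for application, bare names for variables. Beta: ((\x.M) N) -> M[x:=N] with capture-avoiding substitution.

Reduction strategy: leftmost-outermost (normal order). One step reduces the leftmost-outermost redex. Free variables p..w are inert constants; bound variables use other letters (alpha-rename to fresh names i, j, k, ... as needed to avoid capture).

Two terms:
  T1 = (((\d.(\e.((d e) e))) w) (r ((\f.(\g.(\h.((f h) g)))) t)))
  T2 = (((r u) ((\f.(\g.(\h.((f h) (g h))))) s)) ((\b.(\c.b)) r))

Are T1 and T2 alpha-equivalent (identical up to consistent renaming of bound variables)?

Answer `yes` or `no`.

Term 1: (((\d.(\e.((d e) e))) w) (r ((\f.(\g.(\h.((f h) g)))) t)))
Term 2: (((r u) ((\f.(\g.(\h.((f h) (g h))))) s)) ((\b.(\c.b)) r))
Alpha-equivalence: compare structure up to binder renaming.
Result: False

Answer: no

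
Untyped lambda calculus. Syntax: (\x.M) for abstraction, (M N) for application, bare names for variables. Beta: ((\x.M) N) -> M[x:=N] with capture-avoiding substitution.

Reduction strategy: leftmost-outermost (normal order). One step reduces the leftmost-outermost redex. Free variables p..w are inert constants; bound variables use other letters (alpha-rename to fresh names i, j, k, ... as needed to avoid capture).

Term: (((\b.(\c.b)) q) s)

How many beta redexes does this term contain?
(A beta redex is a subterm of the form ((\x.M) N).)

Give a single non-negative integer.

Term: (((\b.(\c.b)) q) s)
  Redex: ((\b.(\c.b)) q)
Total redexes: 1

Answer: 1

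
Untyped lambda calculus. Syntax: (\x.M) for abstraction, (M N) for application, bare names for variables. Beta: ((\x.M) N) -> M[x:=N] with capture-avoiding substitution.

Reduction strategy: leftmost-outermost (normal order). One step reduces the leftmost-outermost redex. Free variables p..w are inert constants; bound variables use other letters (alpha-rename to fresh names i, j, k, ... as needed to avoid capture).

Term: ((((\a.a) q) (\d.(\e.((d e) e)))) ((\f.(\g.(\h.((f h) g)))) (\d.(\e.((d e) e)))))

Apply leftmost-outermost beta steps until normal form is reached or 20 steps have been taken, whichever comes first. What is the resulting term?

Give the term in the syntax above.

Answer: ((q (\d.(\e.((d e) e)))) (\g.(\h.((h g) g))))

Derivation:
Step 0: ((((\a.a) q) (\d.(\e.((d e) e)))) ((\f.(\g.(\h.((f h) g)))) (\d.(\e.((d e) e)))))
Step 1: ((q (\d.(\e.((d e) e)))) ((\f.(\g.(\h.((f h) g)))) (\d.(\e.((d e) e)))))
Step 2: ((q (\d.(\e.((d e) e)))) (\g.(\h.(((\d.(\e.((d e) e))) h) g))))
Step 3: ((q (\d.(\e.((d e) e)))) (\g.(\h.((\e.((h e) e)) g))))
Step 4: ((q (\d.(\e.((d e) e)))) (\g.(\h.((h g) g))))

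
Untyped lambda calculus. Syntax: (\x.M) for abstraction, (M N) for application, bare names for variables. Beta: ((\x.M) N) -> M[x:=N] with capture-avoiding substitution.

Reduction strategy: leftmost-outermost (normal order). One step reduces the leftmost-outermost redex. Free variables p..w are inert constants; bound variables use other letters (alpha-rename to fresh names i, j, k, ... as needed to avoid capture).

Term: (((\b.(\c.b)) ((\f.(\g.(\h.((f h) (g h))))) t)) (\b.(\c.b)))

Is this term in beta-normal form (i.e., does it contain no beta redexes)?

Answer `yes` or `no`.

Term: (((\b.(\c.b)) ((\f.(\g.(\h.((f h) (g h))))) t)) (\b.(\c.b)))
Found 2 beta redex(es).

Answer: no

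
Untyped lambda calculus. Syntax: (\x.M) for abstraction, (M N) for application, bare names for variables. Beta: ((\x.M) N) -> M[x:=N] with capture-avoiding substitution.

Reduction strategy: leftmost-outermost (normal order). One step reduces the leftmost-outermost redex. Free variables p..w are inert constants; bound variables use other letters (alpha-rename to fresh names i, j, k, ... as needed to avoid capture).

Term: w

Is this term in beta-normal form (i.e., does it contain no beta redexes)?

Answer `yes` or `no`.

Term: w
No beta redexes found.

Answer: yes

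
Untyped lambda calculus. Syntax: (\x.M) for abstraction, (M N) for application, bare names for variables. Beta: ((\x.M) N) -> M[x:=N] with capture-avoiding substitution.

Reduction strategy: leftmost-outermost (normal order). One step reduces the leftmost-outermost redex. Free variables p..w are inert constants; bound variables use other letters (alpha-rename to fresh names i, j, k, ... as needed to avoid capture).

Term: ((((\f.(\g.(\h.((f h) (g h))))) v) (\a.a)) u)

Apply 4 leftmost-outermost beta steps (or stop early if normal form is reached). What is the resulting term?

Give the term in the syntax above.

Answer: ((v u) u)

Derivation:
Step 0: ((((\f.(\g.(\h.((f h) (g h))))) v) (\a.a)) u)
Step 1: (((\g.(\h.((v h) (g h)))) (\a.a)) u)
Step 2: ((\h.((v h) ((\a.a) h))) u)
Step 3: ((v u) ((\a.a) u))
Step 4: ((v u) u)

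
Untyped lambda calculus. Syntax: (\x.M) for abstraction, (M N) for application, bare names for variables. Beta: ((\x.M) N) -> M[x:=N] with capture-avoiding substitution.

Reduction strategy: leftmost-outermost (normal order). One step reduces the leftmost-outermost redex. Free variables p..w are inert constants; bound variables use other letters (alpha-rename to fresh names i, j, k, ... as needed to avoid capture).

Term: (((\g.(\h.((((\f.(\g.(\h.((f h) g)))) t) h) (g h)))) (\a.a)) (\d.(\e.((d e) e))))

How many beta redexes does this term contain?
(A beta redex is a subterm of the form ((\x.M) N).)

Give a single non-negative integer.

Term: (((\g.(\h.((((\f.(\g.(\h.((f h) g)))) t) h) (g h)))) (\a.a)) (\d.(\e.((d e) e))))
  Redex: ((\g.(\h.((((\f.(\g.(\h.((f h) g)))) t) h) (g h)))) (\a.a))
  Redex: ((\f.(\g.(\h.((f h) g)))) t)
Total redexes: 2

Answer: 2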